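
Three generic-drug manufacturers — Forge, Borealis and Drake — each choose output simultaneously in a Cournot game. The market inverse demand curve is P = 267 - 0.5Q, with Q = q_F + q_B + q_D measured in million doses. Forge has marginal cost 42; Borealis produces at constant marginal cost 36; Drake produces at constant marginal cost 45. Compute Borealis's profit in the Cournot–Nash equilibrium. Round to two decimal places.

Forge's profit: π_F = (267 - 0.5Q)q_F - (42q_F). Setting ∂π_F/∂q_F = 0: 225 - q_F - (1/2)(q_B + q_D) = 0.
Borealis's profit: π_B = (267 - 0.5Q)q_B - (36q_B). Setting ∂π_B/∂q_B = 0: 231 - q_B - (1/2)(q_F + q_D) = 0.
Drake's first-order condition: 222 - q_D - (1/2)(q_F + q_B) = 0.
Adding the 3 first-order conditions: 678 − 2Q = 0, so Q = 339.
Back-substituting: q_F = (225 − 339/2)/(1/2) = 111, q_B = (231 − 339/2)/(1/2) = 123, q_D = (222 − 339/2)/(1/2) = 105.
Price P = 267 - (1/2)·339 = 195/2.
Borealis's profit: (195/2 - 36)·123 = 7564.5000.

7564.50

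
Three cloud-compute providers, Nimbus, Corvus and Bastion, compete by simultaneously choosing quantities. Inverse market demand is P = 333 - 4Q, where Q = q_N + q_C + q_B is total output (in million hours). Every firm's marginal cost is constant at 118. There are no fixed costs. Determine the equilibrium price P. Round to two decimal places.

A representative firm's profit is π_i = q_i(333 - 4Q) - 118q_i.
Setting ∂π_i/∂q_i = 0 with rivals' quantities fixed: 215 - 8q_i - 4·Σ_{j≠i} q_j = 0.
With identical firms every q_j equals q_i, so Σ_{j≠i} q_j = 2q_i and 215 = 16q_i, giving q_i = 215/16.
Total output Q = 645/16, so price P = 333 - 4·(645/16) = 687/4.

171.75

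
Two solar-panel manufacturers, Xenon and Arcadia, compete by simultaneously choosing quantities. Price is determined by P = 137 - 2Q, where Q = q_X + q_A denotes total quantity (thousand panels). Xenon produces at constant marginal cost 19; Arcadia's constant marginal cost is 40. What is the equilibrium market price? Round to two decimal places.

65.33

Xenon's profit: π_X = (137 - 2Q)q_X - (19q_X). Setting ∂π_X/∂q_X = 0: 118 - 4q_X - 2(q_A) = 0.
Arcadia's profit: π_A = (137 - 2Q)q_A - (40q_A). Setting ∂π_A/∂q_A = 0: 97 - 4q_A - 2(q_X) = 0.
So q_X = (118 - 2q_A)/4 and q_A = (97 - 2q_X)/4.
Substituting one into the other gives q_X = 139/6 and q_A = 38/3.
Total output Q = 215/6, so price P = 137 - 2·(215/6) = 196/3.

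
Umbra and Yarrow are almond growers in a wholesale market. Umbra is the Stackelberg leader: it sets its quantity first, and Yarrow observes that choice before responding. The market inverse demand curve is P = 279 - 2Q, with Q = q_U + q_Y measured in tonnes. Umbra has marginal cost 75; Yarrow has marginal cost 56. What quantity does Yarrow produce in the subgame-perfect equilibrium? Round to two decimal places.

Solve by backward induction. Given q_U, the follower Yarrow maximises π_Y = (279 - 2q_U - 2q_Y)q_Y - 56q_Y.
Setting the follower's marginal profit to zero, 223 - 2q_U - 4q_Y = 0, i.e. q_Y = (223 - 2q_U)/4.
Umbra substitutes q_Y(q_U) into its own profit: π_U = q_U(279 - 2q_U - (223 - 2q_U)/2) - 75q_U = (335/2 - q_U)q_U - 75q_U.
Maximising: ∂π_U/∂q_U = 185/2 - 2q_U = 0, giving q_U = 185/4.
Then q_Y = (223 - 2·(185/4))/4 = 261/8.

32.63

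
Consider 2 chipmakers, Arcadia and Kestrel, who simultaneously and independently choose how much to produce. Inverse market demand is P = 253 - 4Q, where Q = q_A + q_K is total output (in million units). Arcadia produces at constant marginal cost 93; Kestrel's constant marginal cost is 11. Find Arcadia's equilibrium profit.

Arcadia's profit: π_A = (253 - 4Q)q_A - (93q_A). Setting ∂π_A/∂q_A = 0: 160 - 8q_A - 4(q_K) = 0.
Kestrel's first-order condition: 242 - 8q_K - 4(q_A) = 0.
Best responses: q_A = (160 - 4q_K)/8, q_K = (242 - 4q_A)/8.
Substituting one into the other gives q_A = 13/2 and q_K = 27.
Price P = 253 - 4·(67/2) = 119.
Arcadia's profit: (119 - 93)·(13/2) = 169.

169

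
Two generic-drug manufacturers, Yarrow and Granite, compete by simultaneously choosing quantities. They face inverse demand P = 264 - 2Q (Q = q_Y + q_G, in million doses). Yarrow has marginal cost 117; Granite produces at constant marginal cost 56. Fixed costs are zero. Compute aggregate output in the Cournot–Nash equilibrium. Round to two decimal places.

59.17

Yarrow's profit: π_Y = (264 - 2Q)q_Y - (117q_Y). Setting ∂π_Y/∂q_Y = 0: 147 - 4q_Y - 2(q_G) = 0.
Granite's profit: π_G = (264 - 2Q)q_G - (56q_G). Setting ∂π_G/∂q_G = 0: 208 - 4q_G - 2(q_Y) = 0.
Best responses: q_Y = (147 - 2q_G)/4, q_G = (208 - 2q_Y)/4.
Substituting one into the other gives q_Y = 43/3 and q_G = 269/6.
Total output Q = 43/3 + 269/6 = 355/6.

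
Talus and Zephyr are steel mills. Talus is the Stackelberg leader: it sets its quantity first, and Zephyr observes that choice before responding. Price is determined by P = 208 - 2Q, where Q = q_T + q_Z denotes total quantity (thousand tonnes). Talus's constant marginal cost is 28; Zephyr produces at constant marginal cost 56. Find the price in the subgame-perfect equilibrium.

The follower Zephyr best-responds to any q_T: π_Z = (208 - 2Q)q_Z - 56q_Z.
Follower FOC: 152 - 2q_T - 4q_Z = 0, so q_Z(q_T) = (152 - 2q_T)/4.
Talus substitutes q_Z(q_T) into its own profit: π_T = q_T(208 - 2q_T - (152 - 2q_T)/2) - 28q_T = (132 - q_T)q_T - 28q_T.
Maximising: ∂π_T/∂q_T = 104 - 2q_T = 0, giving q_T = 52.
Then q_Z = (152 - 2·52)/4 = 12.
Total output Q = 64, so price P = 208 - 2·64 = 80.

80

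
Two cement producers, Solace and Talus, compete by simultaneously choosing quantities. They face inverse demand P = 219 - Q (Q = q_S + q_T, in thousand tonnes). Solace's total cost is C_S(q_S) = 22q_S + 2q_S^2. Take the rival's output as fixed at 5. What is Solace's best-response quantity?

32

With the rival's output fixed at 5, Solace's profit is π_S = (219 - 5 - q_S)q_S - (22q_S + 2q_S²) = (214 - q_S)q_S - (22q_S + 2q_S²).
∂π_S/∂q_S = 192 - 6q_S = 0, so q_S = 32.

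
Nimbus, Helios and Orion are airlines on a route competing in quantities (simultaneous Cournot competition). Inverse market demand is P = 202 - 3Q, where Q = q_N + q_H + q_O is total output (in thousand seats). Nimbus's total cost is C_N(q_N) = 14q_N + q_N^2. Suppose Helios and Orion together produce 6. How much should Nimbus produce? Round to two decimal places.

21.25

With rivals' combined output fixed at 6, Nimbus's profit is π_N = (202 - 3·6 - 3q_N)q_N - (14q_N + q_N²) = (184 - 3q_N)q_N - (14q_N + q_N²).
∂π_N/∂q_N = 170 - 8q_N = 0, so q_N = 85/4.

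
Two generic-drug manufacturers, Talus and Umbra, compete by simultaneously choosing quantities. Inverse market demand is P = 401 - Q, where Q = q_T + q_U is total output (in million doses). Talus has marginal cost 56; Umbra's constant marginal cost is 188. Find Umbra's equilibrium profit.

Talus's profit: π_T = (401 - Q)q_T - (56q_T). Setting ∂π_T/∂q_T = 0: 345 - 2q_T - (q_U) = 0.
Umbra's first-order condition: 213 - 2q_U - (q_T) = 0.
Rearranging gives the reaction functions q_T = (345 - q_U)/2 and q_U = (213 - q_T)/2.
Solving the pair: q_T = 159, q_U = 27.
Price P = 401 - 186 = 215.
Umbra's profit: (215 - 188)·27 = 729.

729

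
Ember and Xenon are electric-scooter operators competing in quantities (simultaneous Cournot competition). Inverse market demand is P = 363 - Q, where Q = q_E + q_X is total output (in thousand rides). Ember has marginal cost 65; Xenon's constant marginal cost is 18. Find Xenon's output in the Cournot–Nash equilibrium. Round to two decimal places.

Ember's profit: π_E = (363 - Q)q_E - (65q_E). Setting ∂π_E/∂q_E = 0: 298 - 2q_E - (q_X) = 0.
Xenon's first-order condition: 345 - 2q_X - (q_E) = 0.
Best responses: q_E = (298 - q_X)/2, q_X = (345 - q_E)/2.
Solving the pair: q_E = 251/3, q_X = 392/3.

130.67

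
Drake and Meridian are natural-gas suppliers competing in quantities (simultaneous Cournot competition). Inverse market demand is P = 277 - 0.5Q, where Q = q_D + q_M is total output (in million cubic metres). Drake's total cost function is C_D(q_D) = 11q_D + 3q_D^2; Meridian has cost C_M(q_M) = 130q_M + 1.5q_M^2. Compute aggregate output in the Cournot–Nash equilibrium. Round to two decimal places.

Drake's profit: π_D = (277 - 0.5Q)q_D - (11q_D + 3q_D²). Setting ∂π_D/∂q_D = 0: 266 - 7q_D - (1/2)(q_M) = 0.
Meridian's first-order condition: 147 - 4q_M - (1/2)(q_D) = 0.
So q_D = (266 - (1/2)q_M)/7 and q_M = (147 - (1/2)q_D)/4.
Substituting one into the other gives q_D = 35.6937 and q_M = 32.2883.
Total output Q = 35.6937 + 32.2883 = 67.9820.

67.98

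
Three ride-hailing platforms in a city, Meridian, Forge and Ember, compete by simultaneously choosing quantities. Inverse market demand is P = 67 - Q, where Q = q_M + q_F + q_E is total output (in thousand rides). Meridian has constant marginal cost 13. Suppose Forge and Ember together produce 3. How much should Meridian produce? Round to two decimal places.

With rivals' combined output fixed at 3, Meridian's profit is π_M = (67 - 3 - q_M)q_M - (13q_M) = (64 - q_M)q_M - (13q_M).
∂π_M/∂q_M = 51 - 2q_M = 0, so q_M = 51/2.

25.50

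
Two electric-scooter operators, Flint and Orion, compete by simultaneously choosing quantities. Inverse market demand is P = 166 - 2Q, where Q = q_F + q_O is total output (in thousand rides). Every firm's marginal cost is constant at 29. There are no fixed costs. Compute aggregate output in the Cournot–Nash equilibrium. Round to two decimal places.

45.67

Each firm earns π_i = (166 - 2Q)q_i - 29q_i.
Setting ∂π_i/∂q_i = 0 with rivals' quantities fixed: 137 - 4q_i - 2q_j = 0.
With identical firms every q_j equals q_i, so q_j = q_i and 137 = 6q_i, giving q_i = 137/6.
Total output Q = 137/6 + 137/6 = 137/3.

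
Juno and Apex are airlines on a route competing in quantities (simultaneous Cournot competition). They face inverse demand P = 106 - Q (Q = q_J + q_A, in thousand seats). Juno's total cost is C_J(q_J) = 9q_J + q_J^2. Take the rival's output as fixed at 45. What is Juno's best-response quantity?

With the rival's output fixed at 45, Juno's profit is π_J = (106 - 45 - q_J)q_J - (9q_J + q_J²) = (61 - q_J)q_J - (9q_J + q_J²).
∂π_J/∂q_J = 52 - 4q_J = 0, so q_J = 13.

13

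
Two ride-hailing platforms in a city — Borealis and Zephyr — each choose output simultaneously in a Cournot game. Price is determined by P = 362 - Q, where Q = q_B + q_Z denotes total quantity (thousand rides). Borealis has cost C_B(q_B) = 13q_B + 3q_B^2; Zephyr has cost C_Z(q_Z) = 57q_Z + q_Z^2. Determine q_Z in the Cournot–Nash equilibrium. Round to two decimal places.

Borealis's profit: π_B = (362 - Q)q_B - (13q_B + 3q_B²). Setting ∂π_B/∂q_B = 0: 349 - 8q_B - (q_Z) = 0.
Zephyr's profit: π_Z = (362 - Q)q_Z - (57q_Z + q_Z²). Setting ∂π_Z/∂q_Z = 0: 305 - 4q_Z - (q_B) = 0.
Best responses: q_B = (349 - q_Z)/8, q_Z = (305 - q_B)/4.
Solving the pair: q_B = 1091/31, q_Z = 67.4516.

67.45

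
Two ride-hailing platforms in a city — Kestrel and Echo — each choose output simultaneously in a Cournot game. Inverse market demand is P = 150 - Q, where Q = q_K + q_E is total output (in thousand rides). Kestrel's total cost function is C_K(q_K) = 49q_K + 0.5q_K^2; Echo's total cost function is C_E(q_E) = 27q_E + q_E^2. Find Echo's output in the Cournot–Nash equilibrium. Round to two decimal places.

Kestrel's profit: π_K = (150 - Q)q_K - (49q_K + (1/2)q_K²). Setting ∂π_K/∂q_K = 0: 101 - 3q_K - (q_E) = 0.
Echo's first-order condition: 123 - 4q_E - (q_K) = 0.
Best responses: q_K = (101 - q_E)/3, q_E = (123 - q_K)/4.
Substituting one into the other gives q_K = 281/11 and q_E = 268/11.

24.36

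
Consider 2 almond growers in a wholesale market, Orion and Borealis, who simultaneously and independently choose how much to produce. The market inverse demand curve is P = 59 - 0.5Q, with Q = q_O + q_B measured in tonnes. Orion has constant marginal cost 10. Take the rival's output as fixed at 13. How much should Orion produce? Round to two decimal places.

With the rival's output fixed at 13, Orion's profit is π_O = (59 - (1/2)·13 - (1/2)q_O)q_O - (10q_O) = (105/2 - (1/2)q_O)q_O - (10q_O).
∂π_O/∂q_O = 85/2 - q_O = 0, so q_O = 85/2.

42.50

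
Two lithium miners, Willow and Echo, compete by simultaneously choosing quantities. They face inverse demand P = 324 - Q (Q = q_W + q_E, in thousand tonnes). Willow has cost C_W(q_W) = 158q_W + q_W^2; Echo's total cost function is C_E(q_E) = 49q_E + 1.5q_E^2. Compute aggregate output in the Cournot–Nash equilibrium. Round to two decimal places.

78.37

Willow's profit: π_W = (324 - Q)q_W - (158q_W + q_W²). Setting ∂π_W/∂q_W = 0: 166 - 4q_W - (q_E) = 0.
Echo's first-order condition: 275 - 5q_E - (q_W) = 0.
Best responses: q_W = (166 - q_E)/4, q_E = (275 - q_W)/5.
Solving the pair: q_W = 555/19, q_E = 934/19.
Total output Q = 555/19 + 934/19 = 1489/19.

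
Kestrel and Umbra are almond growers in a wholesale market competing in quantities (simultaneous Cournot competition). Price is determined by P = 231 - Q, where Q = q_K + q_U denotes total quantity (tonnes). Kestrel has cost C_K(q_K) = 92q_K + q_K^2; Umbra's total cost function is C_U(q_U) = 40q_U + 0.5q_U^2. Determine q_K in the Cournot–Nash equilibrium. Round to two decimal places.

20.55

Kestrel's profit: π_K = (231 - Q)q_K - (92q_K + q_K²). Setting ∂π_K/∂q_K = 0: 139 - 4q_K - (q_U) = 0.
Umbra's profit: π_U = (231 - Q)q_U - (40q_U + (1/2)q_U²). Setting ∂π_U/∂q_U = 0: 191 - 3q_U - (q_K) = 0.
So q_K = (139 - q_U)/4 and q_U = (191 - q_K)/3.
Substituting one into the other gives q_K = 226/11 and q_U = 625/11.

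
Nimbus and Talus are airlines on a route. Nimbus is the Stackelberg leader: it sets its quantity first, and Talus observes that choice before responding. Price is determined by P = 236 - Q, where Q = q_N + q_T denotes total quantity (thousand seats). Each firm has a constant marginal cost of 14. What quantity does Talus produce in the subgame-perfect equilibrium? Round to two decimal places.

55.50

Solve by backward induction. Given q_N, the follower Talus maximises π_T = (236 - q_N - q_T)q_T - 14q_T.
∂π_T/∂q_T = 222 - q_N - 2q_T = 0 gives the reaction function q_T = (222 - q_N)/2.
Nimbus substitutes q_T(q_N) into its own profit: π_N = q_N(236 - q_N - (222 - q_N)/2) - 14q_N = (125 - (1/2)q_N)q_N - 14q_N.
The leader's first-order condition 111 - q_N = 0 yields q_N = 111.
Then q_T = (222 - 111)/2 = 111/2.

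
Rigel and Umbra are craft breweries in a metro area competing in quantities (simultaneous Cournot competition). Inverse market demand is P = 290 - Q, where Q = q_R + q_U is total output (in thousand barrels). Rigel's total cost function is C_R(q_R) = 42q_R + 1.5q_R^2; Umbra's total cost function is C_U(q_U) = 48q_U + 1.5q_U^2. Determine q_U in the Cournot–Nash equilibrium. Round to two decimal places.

Rigel's profit: π_R = (290 - Q)q_R - (42q_R + (3/2)q_R²). Setting ∂π_R/∂q_R = 0: 248 - 5q_R - (q_U) = 0.
Umbra's profit: π_U = (290 - Q)q_U - (48q_U + (3/2)q_U²). Setting ∂π_U/∂q_U = 0: 242 - 5q_U - (q_R) = 0.
So q_R = (248 - q_U)/5 and q_U = (242 - q_R)/5.
Substituting one into the other gives q_R = 499/12 and q_U = 481/12.

40.08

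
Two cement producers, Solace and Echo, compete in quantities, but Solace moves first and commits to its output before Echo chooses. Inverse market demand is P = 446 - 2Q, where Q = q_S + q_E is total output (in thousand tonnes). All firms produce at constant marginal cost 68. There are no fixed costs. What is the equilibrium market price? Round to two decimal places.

162.50

Solve by backward induction. Given q_S, the follower Echo maximises π_E = (446 - 2q_S - 2q_E)q_E - 68q_E.
Setting the follower's marginal profit to zero, 378 - 2q_S - 4q_E = 0, i.e. q_E = (378 - 2q_S)/4.
The leader anticipates this reaction. Substituting into P = 446 - 2Q gives P = 257 - q_S, so π_S = (257 - q_S)q_S - 68q_S.
Maximising: ∂π_S/∂q_S = 189 - 2q_S = 0, giving q_S = 189/2.
Then q_E = (378 - 2·(189/2))/4 = 189/4.
Total output Q = 567/4, so price P = 446 - 2·(567/4) = 325/2.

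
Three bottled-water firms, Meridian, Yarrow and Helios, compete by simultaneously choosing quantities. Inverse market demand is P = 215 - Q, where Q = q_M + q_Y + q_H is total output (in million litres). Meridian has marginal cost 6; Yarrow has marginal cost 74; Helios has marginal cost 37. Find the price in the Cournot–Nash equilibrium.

83

Meridian's profit: π_M = (215 - Q)q_M - (6q_M). Setting ∂π_M/∂q_M = 0: 209 - 2q_M - (q_Y + q_H) = 0.
Yarrow's first-order condition: 141 - 2q_Y - (q_M + q_H) = 0.
Helios's profit: π_H = (215 - Q)q_H - (37q_H). Setting ∂π_H/∂q_H = 0: 178 - 2q_H - (q_M + q_Y) = 0.
Summing all 3 equations gives 528 − 4Q = 0, hence Q = 132.
Back-substituting: q_M = (209 − 132) = 77, q_Y = (141 − 132) = 9, q_H = (178 − 132) = 46.
Total output Q = 132, so price P = 215 - 132 = 83.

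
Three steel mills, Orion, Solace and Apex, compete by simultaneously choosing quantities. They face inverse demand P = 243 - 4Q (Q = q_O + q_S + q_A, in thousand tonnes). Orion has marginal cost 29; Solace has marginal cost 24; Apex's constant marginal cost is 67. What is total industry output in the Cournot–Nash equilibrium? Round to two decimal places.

38.06

Orion's profit: π_O = (243 - 4Q)q_O - (29q_O). Setting ∂π_O/∂q_O = 0: 214 - 8q_O - 4(q_S + q_A) = 0.
Solace's profit: π_S = (243 - 4Q)q_S - (24q_S). Setting ∂π_S/∂q_S = 0: 219 - 8q_S - 4(q_O + q_A) = 0.
Apex's first-order condition: 176 - 8q_A - 4(q_O + q_S) = 0.
Adding the 3 conditions: 609 − 8Q − 8Q = 0, i.e. Q = 609/16.
Back-substituting: q_O = (214 − 609/4)/4 = 247/16, q_S = (219 − 609/4)/4 = 267/16, q_A = (176 − 609/4)/4 = 95/16.
Total output Q = 247/16 + 267/16 + 95/16 = 609/16.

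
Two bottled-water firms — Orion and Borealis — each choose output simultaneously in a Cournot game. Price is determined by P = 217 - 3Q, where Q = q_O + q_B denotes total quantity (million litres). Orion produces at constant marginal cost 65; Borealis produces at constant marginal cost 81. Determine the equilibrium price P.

121

Orion's profit: π_O = (217 - 3Q)q_O - (65q_O). Setting ∂π_O/∂q_O = 0: 152 - 6q_O - 3(q_B) = 0.
Borealis's first-order condition: 136 - 6q_B - 3(q_O) = 0.
Best responses: q_O = (152 - 3q_B)/6, q_B = (136 - 3q_O)/6.
Substituting one into the other gives q_O = 56/3 and q_B = 40/3.
Total output Q = 32, so price P = 217 - 3·32 = 121.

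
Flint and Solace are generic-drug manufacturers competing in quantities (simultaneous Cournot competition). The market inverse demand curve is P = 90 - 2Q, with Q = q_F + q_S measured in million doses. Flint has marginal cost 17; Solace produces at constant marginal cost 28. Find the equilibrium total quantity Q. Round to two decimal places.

Flint's profit: π_F = (90 - 2Q)q_F - (17q_F). Setting ∂π_F/∂q_F = 0: 73 - 4q_F - 2(q_S) = 0.
Solace's profit: π_S = (90 - 2Q)q_S - (28q_S). Setting ∂π_S/∂q_S = 0: 62 - 4q_S - 2(q_F) = 0.
Rearranging gives the reaction functions q_F = (73 - 2q_S)/4 and q_S = (62 - 2q_F)/4.
Solving the pair: q_F = 14, q_S = 17/2.
Total output Q = 14 + 17/2 = 45/2.

22.50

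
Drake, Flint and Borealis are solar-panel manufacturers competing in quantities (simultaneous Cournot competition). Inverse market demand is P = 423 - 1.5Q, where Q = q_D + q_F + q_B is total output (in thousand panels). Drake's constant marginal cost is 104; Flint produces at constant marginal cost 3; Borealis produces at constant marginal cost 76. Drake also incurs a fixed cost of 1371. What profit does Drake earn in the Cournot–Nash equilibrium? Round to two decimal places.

133.17

Drake's profit: π_D = (423 - 1.5Q)q_D - (104q_D). Setting ∂π_D/∂q_D = 0: 319 - 3q_D - (3/2)(q_F + q_B) = 0.
Flint's profit: π_F = (423 - 1.5Q)q_F - (3q_F). Setting ∂π_F/∂q_F = 0: 420 - 3q_F - (3/2)(q_D + q_B) = 0.
Borealis's profit: π_B = (423 - 1.5Q)q_B - (76q_B). Setting ∂π_B/∂q_B = 0: 347 - 3q_B - (3/2)(q_D + q_F) = 0.
Adding the 3 conditions: 1086 − 3Q − 3Q = 0, i.e. Q = 181.
Back-substituting: q_D = (319 − 543/2)/(3/2) = 95/3, q_F = (420 − 543/2)/(3/2) = 99, q_B = (347 − 543/2)/(3/2) = 151/3.
Price P = 423 - (3/2)·181 = 303/2.
Drake's profit: (303/2 - 104)·(95/3) - 1371 = 799/6.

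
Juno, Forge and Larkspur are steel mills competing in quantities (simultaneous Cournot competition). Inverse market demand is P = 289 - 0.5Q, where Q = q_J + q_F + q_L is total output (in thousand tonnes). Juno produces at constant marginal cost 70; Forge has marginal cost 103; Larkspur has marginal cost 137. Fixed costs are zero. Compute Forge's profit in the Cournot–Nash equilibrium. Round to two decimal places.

Juno's profit: π_J = (289 - 0.5Q)q_J - (70q_J). Setting ∂π_J/∂q_J = 0: 219 - q_J - (1/2)(q_F + q_L) = 0.
Forge's first-order condition: 186 - q_F - (1/2)(q_J + q_L) = 0.
Larkspur's profit: π_L = (289 - 0.5Q)q_L - (137q_L). Setting ∂π_L/∂q_L = 0: 152 - q_L - (1/2)(q_J + q_F) = 0.
Adding the 3 conditions: 557 − Q − Q = 0, i.e. Q = 557/2.
Back-substituting: q_J = (219 − 557/4)/(1/2) = 319/2, q_F = (186 − 557/4)/(1/2) = 187/2, q_L = (152 − 557/4)/(1/2) = 51/2.
Price P = 289 - (1/2)·(557/2) = 599/4.
Forge's profit: (599/4 - 103)·(187/2) = 4371.1250.

4371.13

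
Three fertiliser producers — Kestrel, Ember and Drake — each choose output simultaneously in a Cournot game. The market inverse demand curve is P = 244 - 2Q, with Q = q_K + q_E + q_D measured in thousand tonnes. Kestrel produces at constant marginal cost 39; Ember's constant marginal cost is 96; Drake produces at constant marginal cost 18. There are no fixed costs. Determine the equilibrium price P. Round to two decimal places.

Kestrel's profit: π_K = (244 - 2Q)q_K - (39q_K). Setting ∂π_K/∂q_K = 0: 205 - 4q_K - 2(q_E + q_D) = 0.
Ember's first-order condition: 148 - 4q_E - 2(q_K + q_D) = 0.
Drake's first-order condition: 226 - 4q_D - 2(q_K + q_E) = 0.
Summing all 3 equations gives 579 − 8Q = 0, hence Q = 579/8.
Back-substituting: q_K = (205 − 579/4)/2 = 241/8, q_E = (148 − 579/4)/2 = 13/8, q_D = (226 − 579/4)/2 = 325/8.
Total output Q = 579/8, so price P = 244 - 2·(579/8) = 397/4.

99.25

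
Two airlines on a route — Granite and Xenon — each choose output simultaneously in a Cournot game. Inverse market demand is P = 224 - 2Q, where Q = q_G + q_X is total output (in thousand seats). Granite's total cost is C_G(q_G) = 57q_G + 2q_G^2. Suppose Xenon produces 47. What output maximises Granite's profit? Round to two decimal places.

With the rival's output fixed at 47, Granite's profit is π_G = (224 - 2·47 - 2q_G)q_G - (57q_G + 2q_G²) = (130 - 2q_G)q_G - (57q_G + 2q_G²).
∂π_G/∂q_G = 73 - 8q_G = 0, so q_G = 73/8.

9.13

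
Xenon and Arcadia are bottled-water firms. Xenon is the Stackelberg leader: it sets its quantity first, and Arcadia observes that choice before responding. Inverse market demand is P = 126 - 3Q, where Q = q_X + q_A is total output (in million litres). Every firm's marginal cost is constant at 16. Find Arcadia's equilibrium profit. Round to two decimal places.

252.08

Solve by backward induction. Given q_X, the follower Arcadia maximises π_A = (126 - 3q_X - 3q_A)q_A - 16q_A.
∂π_A/∂q_A = 110 - 3q_X - 6q_A = 0 gives the reaction function q_A = (110 - 3q_X)/6.
The leader anticipates this reaction. Substituting into P = 126 - 3Q gives P = 71 - (3/2)q_X, so π_X = (71 - (3/2)q_X)q_X - 16q_X.
The leader's first-order condition 55 - 3q_X = 0 yields q_X = 55/3.
Then q_A = (110 - 3·(55/3))/6 = 55/6.
Price P = 126 - 3·(55/2) = 87/2.
Arcadia's profit: (87/2 - 16)·(55/6) = 252.0833.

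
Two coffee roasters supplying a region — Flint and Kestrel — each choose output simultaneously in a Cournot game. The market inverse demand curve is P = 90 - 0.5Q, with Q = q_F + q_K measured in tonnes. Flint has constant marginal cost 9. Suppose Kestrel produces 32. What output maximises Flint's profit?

65

With the rival's output fixed at 32, Flint's profit is π_F = (90 - (1/2)·32 - (1/2)q_F)q_F - (9q_F) = (74 - (1/2)q_F)q_F - (9q_F).
∂π_F/∂q_F = 65 - q_F = 0, so q_F = 65.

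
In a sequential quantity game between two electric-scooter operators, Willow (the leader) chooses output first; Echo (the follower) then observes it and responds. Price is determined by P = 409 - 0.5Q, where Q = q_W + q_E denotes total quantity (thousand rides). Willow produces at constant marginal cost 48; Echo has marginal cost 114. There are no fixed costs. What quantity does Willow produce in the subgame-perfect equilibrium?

427

Solve by backward induction. Given q_W, the follower Echo maximises π_E = (409 - (1/2)q_W - (1/2)q_E)q_E - 114q_E.
Setting the follower's marginal profit to zero, 295 - (1/2)q_W - q_E = 0, i.e. q_E = (295 - (1/2)q_W).
Willow substitutes q_E(q_W) into its own profit: π_W = q_W(409 - (1/2)q_W - (295 - (1/2)q_W)/2) - 48q_W = (523/2 - (1/4)q_W)q_W - 48q_W.
Leader FOC: 427/2 - (1/2)q_W = 0, so q_W = 427.
Then q_E = (295 - (1/2)·427) = 163/2.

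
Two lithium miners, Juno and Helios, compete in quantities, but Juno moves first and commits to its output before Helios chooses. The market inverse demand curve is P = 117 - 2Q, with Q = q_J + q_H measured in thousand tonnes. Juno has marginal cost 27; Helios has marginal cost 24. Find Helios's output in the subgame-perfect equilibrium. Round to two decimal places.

12.38

Solve by backward induction. Given q_J, the follower Helios maximises π_H = (117 - 2q_J - 2q_H)q_H - 24q_H.
Setting the follower's marginal profit to zero, 93 - 2q_J - 4q_H = 0, i.e. q_H = (93 - 2q_J)/4.
The leader anticipates this reaction. Substituting into P = 117 - 2Q gives P = 141/2 - q_J, so π_J = (141/2 - q_J)q_J - 27q_J.
Leader FOC: 87/2 - 2q_J = 0, so q_J = 87/4.
Then q_H = (93 - 2·(87/4))/4 = 99/8.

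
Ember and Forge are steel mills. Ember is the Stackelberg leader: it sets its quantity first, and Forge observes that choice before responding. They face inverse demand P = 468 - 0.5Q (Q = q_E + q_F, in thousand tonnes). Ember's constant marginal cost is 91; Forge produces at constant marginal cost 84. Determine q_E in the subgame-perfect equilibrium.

The follower Forge best-responds to any q_E: π_F = (468 - 0.5Q)q_F - 84q_F.
Follower FOC: 384 - (1/2)q_E - q_F = 0, so q_F(q_E) = (384 - (1/2)q_E).
The leader anticipates this reaction. Substituting into P = 468 - 0.5Q gives P = 276 - (1/4)q_E, so π_E = (276 - (1/4)q_E)q_E - 91q_E.
Maximising: ∂π_E/∂q_E = 185 - (1/2)q_E = 0, giving q_E = 370.
Then q_F = (384 - (1/2)·370) = 199.

370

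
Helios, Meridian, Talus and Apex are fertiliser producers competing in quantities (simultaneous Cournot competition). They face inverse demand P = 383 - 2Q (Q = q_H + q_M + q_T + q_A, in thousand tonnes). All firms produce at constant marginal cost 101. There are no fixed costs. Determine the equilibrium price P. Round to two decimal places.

157.40

Each firm earns π_i = (383 - 2Q)q_i - 101q_i.
First-order condition (treating rivals' output as given): 282 - 4q_i - 2·Σ_{j≠i} q_j = 0.
With identical firms every q_j equals q_i, so Σ_{j≠i} q_j = 3q_i and 282 = 10q_i, giving q_i = 141/5.
Total output Q = 564/5, so price P = 383 - 2·(564/5) = 787/5.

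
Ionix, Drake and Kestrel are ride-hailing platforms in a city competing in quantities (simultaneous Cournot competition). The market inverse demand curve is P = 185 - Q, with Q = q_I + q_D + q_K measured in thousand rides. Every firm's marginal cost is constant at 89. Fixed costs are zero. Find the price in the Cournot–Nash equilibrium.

113

A representative firm's profit is π_i = q_i(185 - Q) - 89q_i.
First-order condition (treating rivals' output as given): 96 - 2q_i - Σ_{j≠i} q_j = 0.
With identical firms every q_j equals q_i, so Σ_{j≠i} q_j = 2q_i and 96 = 4q_i, giving q_i = 24.
Total output Q = 72, so price P = 185 - 72 = 113.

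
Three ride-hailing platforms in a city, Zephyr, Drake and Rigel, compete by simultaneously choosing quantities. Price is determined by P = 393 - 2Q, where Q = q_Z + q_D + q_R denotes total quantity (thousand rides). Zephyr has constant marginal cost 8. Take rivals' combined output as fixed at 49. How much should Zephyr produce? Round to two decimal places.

71.75

With rivals' combined output fixed at 49, Zephyr's profit is π_Z = (393 - 2·49 - 2q_Z)q_Z - (8q_Z) = (295 - 2q_Z)q_Z - (8q_Z).
∂π_Z/∂q_Z = 287 - 4q_Z = 0, so q_Z = 287/4.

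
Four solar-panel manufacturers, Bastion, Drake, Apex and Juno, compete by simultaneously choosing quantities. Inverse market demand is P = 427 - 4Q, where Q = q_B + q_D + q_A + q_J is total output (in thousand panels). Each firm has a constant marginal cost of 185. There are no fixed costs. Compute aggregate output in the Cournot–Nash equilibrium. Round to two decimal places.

A representative firm's profit is π_i = q_i(427 - 4Q) - 185q_i.
Setting ∂π_i/∂q_i = 0 with rivals' quantities fixed: 242 - 8q_i - 4·Σ_{j≠i} q_j = 0.
With identical firms every q_j equals q_i, so Σ_{j≠i} q_j = 3q_i and 242 = 20q_i, giving q_i = 121/10.
Total output Q = 121/10 + 121/10 + 121/10 + 121/10 = 242/5.

48.40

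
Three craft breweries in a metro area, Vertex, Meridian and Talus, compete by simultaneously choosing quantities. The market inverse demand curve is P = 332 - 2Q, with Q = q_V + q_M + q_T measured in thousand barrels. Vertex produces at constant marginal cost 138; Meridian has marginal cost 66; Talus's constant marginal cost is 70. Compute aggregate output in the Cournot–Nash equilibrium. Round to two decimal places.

Vertex's profit: π_V = (332 - 2Q)q_V - (138q_V). Setting ∂π_V/∂q_V = 0: 194 - 4q_V - 2(q_M + q_T) = 0.
Meridian's first-order condition: 266 - 4q_M - 2(q_V + q_T) = 0.
Talus's profit: π_T = (332 - 2Q)q_T - (70q_T). Setting ∂π_T/∂q_T = 0: 262 - 4q_T - 2(q_V + q_M) = 0.
Adding the 3 first-order conditions: 722 − 8Q = 0, so Q = 361/4.
Back-substituting: q_V = (194 − 361/2)/2 = 27/4, q_M = (266 − 361/2)/2 = 171/4, q_T = (262 − 361/2)/2 = 163/4.
Total output Q = 27/4 + 171/4 + 163/4 = 361/4.

90.25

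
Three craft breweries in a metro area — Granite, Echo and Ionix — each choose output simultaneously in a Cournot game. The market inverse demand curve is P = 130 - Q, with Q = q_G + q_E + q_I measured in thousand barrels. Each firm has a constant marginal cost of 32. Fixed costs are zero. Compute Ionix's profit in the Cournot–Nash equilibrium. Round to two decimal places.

A representative firm's profit is π_i = q_i(130 - Q) - 32q_i.
Setting ∂π_i/∂q_i = 0 with rivals' quantities fixed: 98 - 2q_i - Σ_{j≠i} q_j = 0.
With identical firms every q_j equals q_i, so Σ_{j≠i} q_j = 2q_i and 98 = 4q_i, giving q_i = 49/2.
Price P = 130 - 147/2 = 113/2.
Ionix's profit: (113/2 - 32)·(49/2) = 600.2500.

600.25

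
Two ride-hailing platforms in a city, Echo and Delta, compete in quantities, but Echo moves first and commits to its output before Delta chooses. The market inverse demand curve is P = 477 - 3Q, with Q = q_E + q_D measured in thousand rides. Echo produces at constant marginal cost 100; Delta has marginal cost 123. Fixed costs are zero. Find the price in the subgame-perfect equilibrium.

Solve by backward induction. Given q_E, the follower Delta maximises π_D = (477 - 3q_E - 3q_D)q_D - 123q_D.
Setting the follower's marginal profit to zero, 354 - 3q_E - 6q_D = 0, i.e. q_D = (354 - 3q_E)/6.
The leader anticipates this reaction. Substituting into P = 477 - 3Q gives P = 300 - (3/2)q_E, so π_E = (300 - (3/2)q_E)q_E - 100q_E.
The leader's first-order condition 200 - 3q_E = 0 yields q_E = 200/3.
Then q_D = (354 - 3·(200/3))/6 = 77/3.
Total output Q = 277/3, so price P = 477 - 3·(277/3) = 200.

200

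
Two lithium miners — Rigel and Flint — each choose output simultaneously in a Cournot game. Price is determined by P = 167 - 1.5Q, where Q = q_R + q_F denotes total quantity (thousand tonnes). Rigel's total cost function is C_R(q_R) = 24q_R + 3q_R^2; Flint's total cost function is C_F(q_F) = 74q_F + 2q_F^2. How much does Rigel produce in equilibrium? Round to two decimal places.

Rigel's profit: π_R = (167 - 1.5Q)q_R - (24q_R + 3q_R²). Setting ∂π_R/∂q_R = 0: 143 - 9q_R - (3/2)(q_F) = 0.
Flint's profit: π_F = (167 - 1.5Q)q_F - (74q_F + 2q_F²). Setting ∂π_F/∂q_F = 0: 93 - 7q_F - (3/2)(q_R) = 0.
So q_R = (143 - (3/2)q_F)/9 and q_F = (93 - (3/2)q_R)/7.
Substituting one into the other gives q_R = 14.1811 and q_F = 830/81.

14.18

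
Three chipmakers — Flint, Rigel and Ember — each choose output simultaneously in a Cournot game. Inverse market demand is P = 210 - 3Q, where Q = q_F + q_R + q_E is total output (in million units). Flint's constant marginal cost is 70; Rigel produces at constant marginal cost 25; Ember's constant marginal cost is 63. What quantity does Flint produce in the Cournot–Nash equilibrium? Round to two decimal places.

7.33

Flint's profit: π_F = (210 - 3Q)q_F - (70q_F). Setting ∂π_F/∂q_F = 0: 140 - 6q_F - 3(q_R + q_E) = 0.
Rigel's profit: π_R = (210 - 3Q)q_R - (25q_R). Setting ∂π_R/∂q_R = 0: 185 - 6q_R - 3(q_F + q_E) = 0.
Ember's profit: π_E = (210 - 3Q)q_E - (63q_E). Setting ∂π_E/∂q_E = 0: 147 - 6q_E - 3(q_F + q_R) = 0.
Adding the 3 first-order conditions: 472 − 12Q = 0, so Q = 118/3.
Back-substituting: q_F = (140 − 118)/3 = 22/3, q_R = (185 − 118)/3 = 67/3, q_E = (147 − 118)/3 = 29/3.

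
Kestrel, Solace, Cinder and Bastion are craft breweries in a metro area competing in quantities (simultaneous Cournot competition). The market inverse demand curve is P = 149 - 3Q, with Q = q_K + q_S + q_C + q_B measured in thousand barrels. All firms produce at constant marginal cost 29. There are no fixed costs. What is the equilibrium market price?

Each firm earns π_i = (149 - 3Q)q_i - 29q_i.
Setting ∂π_i/∂q_i = 0 with rivals' quantities fixed: 120 - 6q_i - 3·Σ_{j≠i} q_j = 0.
By symmetry each firm produces the same amount; substituting Σ_{j≠i} q_j = 3q_i yields q_i = 120/15 = 8.
Total output Q = 32, so price P = 149 - 3·32 = 53.

53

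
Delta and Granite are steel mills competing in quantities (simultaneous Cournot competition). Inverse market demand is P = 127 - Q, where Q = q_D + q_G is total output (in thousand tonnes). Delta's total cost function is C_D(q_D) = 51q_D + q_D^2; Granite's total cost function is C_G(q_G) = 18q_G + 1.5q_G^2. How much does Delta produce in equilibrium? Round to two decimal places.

Delta's profit: π_D = (127 - Q)q_D - (51q_D + q_D²). Setting ∂π_D/∂q_D = 0: 76 - 4q_D - (q_G) = 0.
Granite's profit: π_G = (127 - Q)q_G - (18q_G + (3/2)q_G²). Setting ∂π_G/∂q_G = 0: 109 - 5q_G - (q_D) = 0.
Best responses: q_D = (76 - q_G)/4, q_G = (109 - q_D)/5.
Substituting one into the other gives q_D = 271/19 and q_G = 360/19.

14.26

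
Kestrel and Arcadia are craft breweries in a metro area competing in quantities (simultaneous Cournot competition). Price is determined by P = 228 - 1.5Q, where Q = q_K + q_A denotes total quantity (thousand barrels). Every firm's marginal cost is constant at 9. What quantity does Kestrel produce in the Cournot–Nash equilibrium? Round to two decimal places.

48.67

Each firm earns π_i = (228 - 1.5Q)q_i - 9q_i.
Setting ∂π_i/∂q_i = 0 with rivals' quantities fixed: 219 - 3q_i - (3/2)q_j = 0.
By symmetry each firm produces the same amount; substituting q_j = q_i yields q_i = 219/(9/2) = 146/3.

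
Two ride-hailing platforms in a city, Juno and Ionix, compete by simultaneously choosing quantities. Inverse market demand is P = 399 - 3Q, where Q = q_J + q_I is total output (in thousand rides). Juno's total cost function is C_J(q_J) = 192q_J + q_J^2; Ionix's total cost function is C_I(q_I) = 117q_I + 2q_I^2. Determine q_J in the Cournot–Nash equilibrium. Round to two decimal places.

Juno's profit: π_J = (399 - 3Q)q_J - (192q_J + q_J²). Setting ∂π_J/∂q_J = 0: 207 - 8q_J - 3(q_I) = 0.
Ionix's first-order condition: 282 - 10q_I - 3(q_J) = 0.
Rearranging gives the reaction functions q_J = (207 - 3q_I)/8 and q_I = (282 - 3q_J)/10.
Solving the pair: q_J = 1224/71, q_I = 1635/71.

17.24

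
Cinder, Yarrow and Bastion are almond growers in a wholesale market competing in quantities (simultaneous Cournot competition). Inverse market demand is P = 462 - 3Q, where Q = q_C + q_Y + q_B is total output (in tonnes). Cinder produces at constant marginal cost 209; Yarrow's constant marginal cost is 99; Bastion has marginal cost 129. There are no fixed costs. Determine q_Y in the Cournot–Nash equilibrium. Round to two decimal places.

41.92

Cinder's profit: π_C = (462 - 3Q)q_C - (209q_C). Setting ∂π_C/∂q_C = 0: 253 - 6q_C - 3(q_Y + q_B) = 0.
Yarrow's profit: π_Y = (462 - 3Q)q_Y - (99q_Y). Setting ∂π_Y/∂q_Y = 0: 363 - 6q_Y - 3(q_C + q_B) = 0.
Bastion's profit: π_B = (462 - 3Q)q_B - (129q_B). Setting ∂π_B/∂q_B = 0: 333 - 6q_B - 3(q_C + q_Y) = 0.
Summing all 3 equations gives 949 − 12Q = 0, hence Q = 949/12.
Back-substituting: q_C = (253 − 949/4)/3 = 21/4, q_Y = (363 − 949/4)/3 = 503/12, q_B = (333 − 949/4)/3 = 383/12.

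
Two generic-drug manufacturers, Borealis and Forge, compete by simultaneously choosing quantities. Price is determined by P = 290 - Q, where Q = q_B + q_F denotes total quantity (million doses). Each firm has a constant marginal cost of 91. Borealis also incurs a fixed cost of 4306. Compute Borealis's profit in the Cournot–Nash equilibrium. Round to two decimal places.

Each firm earns π_i = (290 - Q)q_i - 91q_i.
Setting ∂π_i/∂q_i = 0 with rivals' quantities fixed: 199 - 2q_i - q_j = 0.
With identical firms every q_j equals q_i, so q_j = q_i and 199 = 3q_i, giving q_i = 199/3.
Price P = 290 - 398/3 = 472/3.
Borealis's profit: (472/3 - 91)·(199/3) - 4306 = 847/9.

94.11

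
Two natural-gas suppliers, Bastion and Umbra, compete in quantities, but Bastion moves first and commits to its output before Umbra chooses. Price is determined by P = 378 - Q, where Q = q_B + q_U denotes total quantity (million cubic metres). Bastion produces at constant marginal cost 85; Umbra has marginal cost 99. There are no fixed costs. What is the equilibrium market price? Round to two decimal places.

Solve by backward induction. Given q_B, the follower Umbra maximises π_U = (378 - q_B - q_U)q_U - 99q_U.
∂π_U/∂q_U = 279 - q_B - 2q_U = 0 gives the reaction function q_U = (279 - q_B)/2.
Bastion substitutes q_U(q_B) into its own profit: π_B = q_B(378 - q_B - (279 - q_B)/2) - 85q_B = (477/2 - (1/2)q_B)q_B - 85q_B.
The leader's first-order condition 307/2 - q_B = 0 yields q_B = 307/2.
Then q_U = (279 - 307/2)/2 = 251/4.
Total output Q = 865/4, so price P = 378 - 865/4 = 647/4.

161.75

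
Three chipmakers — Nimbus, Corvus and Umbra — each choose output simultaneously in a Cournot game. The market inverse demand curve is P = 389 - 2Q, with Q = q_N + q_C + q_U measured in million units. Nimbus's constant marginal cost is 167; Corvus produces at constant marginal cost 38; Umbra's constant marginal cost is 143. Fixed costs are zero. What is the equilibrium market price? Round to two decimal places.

Nimbus's profit: π_N = (389 - 2Q)q_N - (167q_N). Setting ∂π_N/∂q_N = 0: 222 - 4q_N - 2(q_C + q_U) = 0.
Corvus's first-order condition: 351 - 4q_C - 2(q_N + q_U) = 0.
Umbra's profit: π_U = (389 - 2Q)q_U - (143q_U). Setting ∂π_U/∂q_U = 0: 246 - 4q_U - 2(q_N + q_C) = 0.
Adding the 3 first-order conditions: 819 − 8Q = 0, so Q = 819/8.
Back-substituting: q_N = (222 − 819/4)/2 = 69/8, q_C = (351 − 819/4)/2 = 585/8, q_U = (246 − 819/4)/2 = 165/8.
Total output Q = 819/8, so price P = 389 - 2·(819/8) = 737/4.

184.25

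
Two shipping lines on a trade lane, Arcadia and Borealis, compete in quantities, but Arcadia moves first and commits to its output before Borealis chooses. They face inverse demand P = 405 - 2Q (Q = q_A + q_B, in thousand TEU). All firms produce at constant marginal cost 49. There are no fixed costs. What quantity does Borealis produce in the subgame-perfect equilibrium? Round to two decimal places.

44.50

The follower Borealis best-responds to any q_A: π_B = (405 - 2Q)q_B - 49q_B.
Follower FOC: 356 - 2q_A - 4q_B = 0, so q_B(q_A) = (356 - 2q_A)/4.
The leader anticipates this reaction. Substituting into P = 405 - 2Q gives P = 227 - q_A, so π_A = (227 - q_A)q_A - 49q_A.
Leader FOC: 178 - 2q_A = 0, so q_A = 89.
Then q_B = (356 - 2·89)/4 = 89/2.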